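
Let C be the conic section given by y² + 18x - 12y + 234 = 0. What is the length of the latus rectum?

18

Only y is squared. Complete the square in y: (y - 6)² = -18(x + 11).
Vertex (-11, 6); 4p = -18 so p = -9/2. Opens left.
Latus rectum length = |4p| = 18.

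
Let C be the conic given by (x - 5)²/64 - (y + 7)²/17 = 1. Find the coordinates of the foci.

(-4, -7) and (14, -7)

Center (5, -7). The positive term is the x-term, so the transverse axis is horizontal; a² = 64, b² = 17.
c² = a² + b² = 64 + 17 = 81, so c = 9.
Foci lie on the horizontal axis through the center: (h ± c, k).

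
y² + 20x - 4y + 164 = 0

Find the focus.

Only y is squared. Complete the square in y: (y - 2)² = -20(x + 8).
Vertex (-8, 2); 4p = -20 so p = -5. Opens left.
Focus is p units from the vertex along the axis: (h + p, k).

(-13, 2)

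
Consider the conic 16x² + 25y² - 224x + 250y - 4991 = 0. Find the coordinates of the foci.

Rearranging, 16(x² - 14x) + 25(y² + 10y) = 4991.
16(x - 7)² + 25(y + 5)² = 4991 + 784 + 625 = 6400
Dividing both sides by 6400: (x - 7)²/400 + (y + 5)²/256 = 1
Ellipse, center (7, -5), major axis horizontal; a² = 400, b² = 256.
c² = a² - b² = 400 - 256 = 144, so c = 12.
Foci lie on the horizontal axis through the center: (h ± c, k).

(-5, -5) and (19, -5)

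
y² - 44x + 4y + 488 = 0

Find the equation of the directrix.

x = 0

Only y is squared. Complete the square in y: (y + 2)² = 44(x - 11).
Vertex (11, -2); 4p = 44 so p = 11. Opens right.
Directrix is the vertical line x = h − p = 11 − (11) = 0.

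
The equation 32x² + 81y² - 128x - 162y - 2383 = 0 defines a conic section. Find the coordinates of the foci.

(-5, 1) and (9, 1)

Rearranging, 32(x² - 4x) + 81(y² - 2y) = 2383.
Complete the square in x and y: 32(x - 2)² + 81(y - 1)² = 2383 + 128 + 81 = 2592
Divide through by 2592 to get (x - 2)²/81 + (y - 1)²/32 = 1.
Ellipse, center (2, 1), major axis horizontal; a² = 81, b² = 32.
c² = a² - b² = 81 - 32 = 49, so c = 7.
Foci lie on the horizontal axis through the center: (h ± c, k).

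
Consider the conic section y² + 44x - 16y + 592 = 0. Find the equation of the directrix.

Only y is squared. Complete the square in y: (y - 8)² = -44(x + 12).
Vertex (-12, 8); 4p = -44 so p = -11. Opens left.
Directrix is the vertical line x = h − p = -12 − (-11) = -1.

x = -1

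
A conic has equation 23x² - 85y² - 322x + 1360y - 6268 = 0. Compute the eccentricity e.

Rearranging, 23(x² - 14x) -85(y² - 16y) = 6268.
Completing the square gives 23(x - 7)² -85(y - 8)² = 6268 + 1127 - 5440 = 1955.
Divide through by 1955 to get (x - 7)²/85 - (y - 8)²/23 = 1.
Hyperbola, center (7, 8), transverse axis horizontal; a² = 85, b² = 23.
c² = a² + b² = 108, so c = 6√3.
e = c/a = 6√3/√85 = 6√255/85.

e = 6√255/85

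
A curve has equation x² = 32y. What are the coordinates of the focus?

(0, 8)

Vertex (0, 0); 4p = 32 so p = 8. Opens up.
Focus is p units from the vertex along the axis: (h, k + p).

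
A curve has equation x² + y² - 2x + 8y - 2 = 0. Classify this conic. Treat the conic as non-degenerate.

No xy term. Coefficients of x² and y² are A = 1, C = 1.
A = C (same sign) ⇒ circle.

circle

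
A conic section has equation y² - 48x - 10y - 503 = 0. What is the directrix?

x = -23

Only y is squared. Complete the square in y: (y - 5)² = 48(x + 11).
Vertex (-11, 5); 4p = 48 so p = 12. Opens right.
Directrix is the vertical line x = h − p = -11 − (12) = -23.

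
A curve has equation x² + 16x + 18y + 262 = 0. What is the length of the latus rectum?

18

Only x is squared. Complete the square in x: (x + 8)² = -18(y + 11).
Vertex (-8, -11); 4p = -18 so p = -9/2. Opens down.
Latus rectum length = |4p| = 18.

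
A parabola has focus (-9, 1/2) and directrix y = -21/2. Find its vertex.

(-9, -5)

The vertex is the midpoint between the focus and the directrix along the axis of symmetry.
Axis is vertical (directrix is horizontal). Vertex y-coordinate = (1/2 + (-21/2))/2 = -5; x-coordinate = -9.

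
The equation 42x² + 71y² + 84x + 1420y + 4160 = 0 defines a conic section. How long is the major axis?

Group the x- and y-terms: 42(x² + 2x) + 71(y² + 20y) = -4160
Complete the square: 42(x + 1)² + 71(y + 10)² = -4160 + 42 + 7100 = 2982
Divide through by 2982 to get (x + 1)²/71 + (y + 10)²/42 = 1.
Ellipse, center (-1, -10), major axis horizontal; a² = 71, b² = 42.
a² = 71 so a = √71; the major axis has length 2a = 2√71.

2√71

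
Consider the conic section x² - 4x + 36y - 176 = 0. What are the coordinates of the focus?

Only x is squared. Complete the square in x: (x - 2)² = -36(y - 5).
Vertex (2, 5); 4p = -36 so p = -9. Opens down.
Focus is p units from the vertex along the axis: (h, k + p).

(2, -4)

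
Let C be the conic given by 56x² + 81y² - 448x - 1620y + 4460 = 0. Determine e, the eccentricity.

e = 5/9

56(x² - 8x) + 81(y² - 20y) = -4460
56(x - 4)² + 81(y - 10)² = -4460 + 896 + 8100 = 4536
Dividing both sides by 4536: (x - 4)²/81 + (y - 10)²/56 = 1
Ellipse, center (4, 10), major axis horizontal; a² = 81, b² = 56.
c² = a² - b² = 25, so c = 5.
e = c/a = 5/9.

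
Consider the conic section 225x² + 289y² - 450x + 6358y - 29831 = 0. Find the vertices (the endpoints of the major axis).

225(x² - 2x) + 289(y² + 22y) = 29831
225(x - 1)² + 289(y + 11)² = 29831 + 225 + 34969 = 65025
Divide by 65025: (x - 1)²/289 + (y + 11)²/225 = 1
Ellipse, center (1, -11), major axis horizontal; a² = 289, b² = 225.
a = 17. Vertices at (h ± a, k).

(-16, -11) and (18, -11)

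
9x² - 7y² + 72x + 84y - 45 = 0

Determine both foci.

Rearranging, 9(x² + 8x) -7(y² - 12y) = 45.
Complete the square in x and y: 9(x + 4)² -7(y - 6)² = 45 + 144 - 252 = -63
Divide through by -63 to get (y - 6)²/9 - (x + 4)²/7 = 1.
Hyperbola, center (-4, 6), transverse axis vertical; a² = 9, b² = 7.
c² = a² + b² = 9 + 7 = 16, so c = 4.
Foci lie on the vertical axis through the center: (h, k ± c).

(-4, 2) and (-4, 10)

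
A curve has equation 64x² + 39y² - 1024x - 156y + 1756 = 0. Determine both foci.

(8, -3) and (8, 7)

Rearranging, 64(x² - 16x) + 39(y² - 4y) = -1756.
64(x - 8)² + 39(y - 2)² = -1756 + 4096 + 156 = 2496
Divide by 2496: (x - 8)²/39 + (y - 2)²/64 = 1
Ellipse, center (8, 2), major axis vertical; a² = 64, b² = 39.
c² = a² - b² = 64 - 39 = 25, so c = 5.
Foci lie on the vertical axis through the center: (h, k ± c).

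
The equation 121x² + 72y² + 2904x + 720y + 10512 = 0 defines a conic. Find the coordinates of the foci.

(-12, -12) and (-12, 2)

Group: 121(x² + 24x) + 72(y² + 10y) = -10512
Completing the square gives 121(x + 12)² + 72(y + 5)² = -10512 + 17424 + 1800 = 8712.
Divide through by 8712 to get (x + 12)²/72 + (y + 5)²/121 = 1.
Ellipse, center (-12, -5), major axis vertical; a² = 121, b² = 72.
c² = a² - b² = 121 - 72 = 49, so c = 7.
Foci lie on the vertical axis through the center: (h, k ± c).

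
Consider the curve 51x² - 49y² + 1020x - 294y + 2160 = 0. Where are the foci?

(-20, -3) and (0, -3)

Group the x- and y-terms: 51(x² + 20x) -49(y² + 6y) = -2160
Completing the square gives 51(x + 10)² -49(y + 3)² = -2160 + 5100 - 441 = 2499.
Divide by 2499: (x + 10)²/49 - (y + 3)²/51 = 1
Hyperbola, center (-10, -3), transverse axis horizontal; a² = 49, b² = 51.
c² = a² + b² = 49 + 51 = 100, so c = 10.
Foci lie on the horizontal axis through the center: (h ± c, k).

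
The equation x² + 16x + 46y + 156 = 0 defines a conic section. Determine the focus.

Only x is squared. Complete the square in x: (x + 8)² = -46(y + 2).
Vertex (-8, -2); 4p = -46 so p = -23/2. Opens down.
Focus is p units from the vertex along the axis: (h, k + p).

(-8, -27/2)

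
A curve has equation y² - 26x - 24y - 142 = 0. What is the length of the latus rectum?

26

Only y is squared. Complete the square in y: (y - 12)² = 26(x + 11).
Vertex (-11, 12); 4p = 26 so p = 13/2. Opens right.
Latus rectum length = |4p| = 26.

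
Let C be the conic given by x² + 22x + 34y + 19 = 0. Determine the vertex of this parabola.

Only x is squared. Complete the square in x: (x + 11)² = -34(y - 3).
Vertex (-11, 3); 4p = -34 so p = -17/2. Opens down.

(-11, 3)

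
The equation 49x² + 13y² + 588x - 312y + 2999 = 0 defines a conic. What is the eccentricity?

Group the x- and y-terms: 49(x² + 12x) + 13(y² - 24y) = -2999
Completing the square gives 49(x + 6)² + 13(y - 12)² = -2999 + 1764 + 1872 = 637.
Dividing both sides by 637: (x + 6)²/13 + (y - 12)²/49 = 1
Ellipse, center (-6, 12), major axis vertical; a² = 49, b² = 13.
c² = a² - b² = 36, so c = 6.
e = c/a = 6/7.

e = 6/7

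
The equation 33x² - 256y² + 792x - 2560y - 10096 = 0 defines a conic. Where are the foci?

(-29, -5) and (5, -5)

Collect terms: 33(x² + 24x) -256(y² + 10y) = 10096
Completing the square gives 33(x + 12)² -256(y + 5)² = 10096 + 4752 - 6400 = 8448.
Divide by 8448: (x + 12)²/256 - (y + 5)²/33 = 1
Hyperbola, center (-12, -5), transverse axis horizontal; a² = 256, b² = 33.
c² = a² + b² = 256 + 33 = 289, so c = 17.
Foci lie on the horizontal axis through the center: (h ± c, k).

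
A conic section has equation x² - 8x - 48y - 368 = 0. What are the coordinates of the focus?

(4, 4)

Only x is squared. Complete the square in x: (x - 4)² = 48(y + 8).
Vertex (4, -8); 4p = 48 so p = 12. Opens up.
Focus is p units from the vertex along the axis: (h, k + p).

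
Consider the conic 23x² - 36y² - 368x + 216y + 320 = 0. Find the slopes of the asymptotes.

Group the x- and y-terms: 23(x² - 16x) -36(y² - 6y) = -320
Complete the square: 23(x - 8)² -36(y - 3)² = -320 + 1472 - 324 = 828
Dividing both sides by 828: (x - 8)²/36 - (y - 3)²/23 = 1
Hyperbola, center (8, 3), transverse axis horizontal; a² = 36, b² = 23.
For a horizontal hyperbola the asymptotes have slope ±b/a.
Here that is ±√23/6.

√23/6 and -√23/6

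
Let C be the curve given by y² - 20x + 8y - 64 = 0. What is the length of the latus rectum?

20

Only y is squared. Complete the square in y: (y + 4)² = 20(x + 4).
Vertex (-4, -4); 4p = 20 so p = 5. Opens right.
Latus rectum length = |4p| = 20.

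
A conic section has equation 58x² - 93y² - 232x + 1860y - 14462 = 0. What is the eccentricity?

Collect terms: 58(x² - 4x) -93(y² - 20y) = 14462
Complete the square: 58(x - 2)² -93(y - 10)² = 14462 + 232 - 9300 = 5394
Divide by 5394: (x - 2)²/93 - (y - 10)²/58 = 1
Hyperbola, center (2, 10), transverse axis horizontal; a² = 93, b² = 58.
c² = a² + b² = 151, so c = √151.
e = c/a = √151/√93 = √14043/93.

e = √14043/93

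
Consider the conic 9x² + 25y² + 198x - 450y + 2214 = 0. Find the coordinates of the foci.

(-19, 9) and (-3, 9)

9(x² + 22x) + 25(y² - 18y) = -2214
Completing the square gives 9(x + 11)² + 25(y - 9)² = -2214 + 1089 + 2025 = 900.
Dividing both sides by 900: (x + 11)²/100 + (y - 9)²/36 = 1
Ellipse, center (-11, 9), major axis horizontal; a² = 100, b² = 36.
c² = a² - b² = 100 - 36 = 64, so c = 8.
Foci lie on the horizontal axis through the center: (h ± c, k).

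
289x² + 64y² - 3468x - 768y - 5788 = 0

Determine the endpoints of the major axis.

(6, -11) and (6, 23)

Group: 289(x² - 12x) + 64(y² - 12y) = 5788
Completing the square gives 289(x - 6)² + 64(y - 6)² = 5788 + 10404 + 2304 = 18496.
Divide through by 18496 to get (x - 6)²/64 + (y - 6)²/289 = 1.
Ellipse, center (6, 6), major axis vertical; a² = 289, b² = 64.
a = 17. Vertices at (h, k ± a).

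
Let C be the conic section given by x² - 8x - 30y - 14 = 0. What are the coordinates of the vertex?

Only x is squared. Complete the square in x: (x - 4)² = 30(y + 1).
Vertex (4, -1); 4p = 30 so p = 15/2. Opens up.

(4, -1)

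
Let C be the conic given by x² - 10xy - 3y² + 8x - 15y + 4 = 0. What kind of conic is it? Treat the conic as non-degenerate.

hyperbola

A = 1, B = -10, C = -3.
Discriminant B² − 4AC = (-10)² − 4·1·(-3) = 112.
B² − 4AC > 0 ⇒ hyperbola.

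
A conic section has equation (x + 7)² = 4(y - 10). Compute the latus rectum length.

4

Vertex (-7, 10); 4p = 4 so p = 1. Opens up.
Latus rectum length = |4p| = 4.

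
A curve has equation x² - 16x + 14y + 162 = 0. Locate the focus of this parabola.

Only x is squared. Complete the square in x: (x - 8)² = -14(y + 7).
Vertex (8, -7); 4p = -14 so p = -7/2. Opens down.
Focus is p units from the vertex along the axis: (h, k + p).

(8, -21/2)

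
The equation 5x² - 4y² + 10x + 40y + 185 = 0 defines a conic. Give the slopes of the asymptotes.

Rearranging, 5(x² + 2x) -4(y² - 10y) = -185.
Complete the square in x and y: 5(x + 1)² -4(y - 5)² = -185 + 5 - 100 = -280
Divide through by -280 to get (y - 5)²/70 - (x + 1)²/56 = 1.
Hyperbola, center (-1, 5), transverse axis vertical; a² = 70, b² = 56.
For a vertical hyperbola the asymptotes have slope ±a/b.
Here that is ±√70/2√14 = ±√5/2.

√5/2 and -√5/2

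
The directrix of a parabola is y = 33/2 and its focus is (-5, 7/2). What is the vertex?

The vertex is the midpoint between the focus and the directrix along the axis of symmetry.
Axis is vertical (directrix is horizontal). Vertex y-coordinate = (7/2 + 33/2)/2 = 10; x-coordinate = -5.

(-5, 10)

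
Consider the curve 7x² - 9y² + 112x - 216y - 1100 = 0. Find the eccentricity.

Group the x- and y-terms: 7(x² + 16x) -9(y² + 24y) = 1100
Completing the square gives 7(x + 8)² -9(y + 12)² = 1100 + 448 - 1296 = 252.
Divide by 252: (x + 8)²/36 - (y + 12)²/28 = 1
Hyperbola, center (-8, -12), transverse axis horizontal; a² = 36, b² = 28.
c² = a² + b² = 64, so c = 8.
e = c/a = 8/6 = 4/3.

e = 4/3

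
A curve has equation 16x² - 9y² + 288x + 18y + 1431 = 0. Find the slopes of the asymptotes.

Group the x- and y-terms: 16(x² + 18x) -9(y² - 2y) = -1431
Complete the square: 16(x + 9)² -9(y - 1)² = -1431 + 1296 - 9 = -144
Dividing both sides by -144: (y - 1)²/16 - (x + 9)²/9 = 1
Hyperbola, center (-9, 1), transverse axis vertical; a² = 16, b² = 9.
For a vertical hyperbola the asymptotes have slope ±a/b.
Here that is ±4/3.

4/3 and -4/3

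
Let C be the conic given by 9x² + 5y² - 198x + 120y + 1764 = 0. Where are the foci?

(11, -14) and (11, -10)

Group: 9(x² - 22x) + 5(y² + 24y) = -1764
Completing the square gives 9(x - 11)² + 5(y + 12)² = -1764 + 1089 + 720 = 45.
Dividing both sides by 45: (x - 11)²/5 + (y + 12)²/9 = 1
Ellipse, center (11, -12), major axis vertical; a² = 9, b² = 5.
c² = a² - b² = 9 - 5 = 4, so c = 2.
Foci lie on the vertical axis through the center: (h, k ± c).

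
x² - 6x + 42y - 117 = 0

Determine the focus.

Only x is squared. Complete the square in x: (x - 3)² = -42(y - 3).
Vertex (3, 3); 4p = -42 so p = -21/2. Opens down.
Focus is p units from the vertex along the axis: (h, k + p).

(3, -15/2)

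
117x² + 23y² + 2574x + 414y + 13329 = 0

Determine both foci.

(-11, -9 - √94) and (-11, -9 + √94)

Collect terms: 117(x² + 22x) + 23(y² + 18y) = -13329
Complete the square in x and y: 117(x + 11)² + 23(y + 9)² = -13329 + 14157 + 1863 = 2691
Divide through by 2691 to get (x + 11)²/23 + (y + 9)²/117 = 1.
Ellipse, center (-11, -9), major axis vertical; a² = 117, b² = 23.
c² = a² - b² = 117 - 23 = 94, so c = √94.
Foci lie on the vertical axis through the center: (h, k ± c).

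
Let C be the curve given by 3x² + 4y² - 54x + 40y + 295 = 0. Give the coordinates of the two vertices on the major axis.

(5, -5) and (13, -5)

3(x² - 18x) + 4(y² + 10y) = -295
Complete the square in x and y: 3(x - 9)² + 4(y + 5)² = -295 + 243 + 100 = 48
Divide by 48: (x - 9)²/16 + (y + 5)²/12 = 1
Ellipse, center (9, -5), major axis horizontal; a² = 16, b² = 12.
a = 4. Vertices at (h ± a, k).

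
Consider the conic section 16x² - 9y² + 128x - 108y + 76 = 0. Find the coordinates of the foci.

(-4, -11) and (-4, -1)

Group: 16(x² + 8x) -9(y² + 12y) = -76
Completing the square gives 16(x + 4)² -9(y + 6)² = -76 + 256 - 324 = -144.
Divide by -144: (y + 6)²/16 - (x + 4)²/9 = 1
Hyperbola, center (-4, -6), transverse axis vertical; a² = 16, b² = 9.
c² = a² + b² = 16 + 9 = 25, so c = 5.
Foci lie on the vertical axis through the center: (h, k ± c).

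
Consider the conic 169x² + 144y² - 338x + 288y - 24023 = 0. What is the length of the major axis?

26

169(x² - 2x) + 144(y² + 2y) = 24023
Complete the square in x and y: 169(x - 1)² + 144(y + 1)² = 24023 + 169 + 144 = 24336
Divide through by 24336 to get (x - 1)²/144 + (y + 1)²/169 = 1.
Ellipse, center (1, -1), major axis vertical; a² = 169, b² = 144.
a² = 169 so a = 13; the major axis has length 2a = 26.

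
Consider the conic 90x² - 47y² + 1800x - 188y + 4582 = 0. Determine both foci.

(-10 - √137, -2) and (-10 + √137, -2)

Group: 90(x² + 20x) -47(y² + 4y) = -4582
Complete the square: 90(x + 10)² -47(y + 2)² = -4582 + 9000 - 188 = 4230
Divide by 4230: (x + 10)²/47 - (y + 2)²/90 = 1
Hyperbola, center (-10, -2), transverse axis horizontal; a² = 47, b² = 90.
c² = a² + b² = 47 + 90 = 137, so c = √137.
Foci lie on the horizontal axis through the center: (h ± c, k).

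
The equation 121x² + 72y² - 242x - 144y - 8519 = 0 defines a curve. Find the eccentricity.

Group: 121(x² - 2x) + 72(y² - 2y) = 8519
Complete the square: 121(x - 1)² + 72(y - 1)² = 8519 + 121 + 72 = 8712
Dividing both sides by 8712: (x - 1)²/72 + (y - 1)²/121 = 1
Ellipse, center (1, 1), major axis vertical; a² = 121, b² = 72.
c² = a² - b² = 49, so c = 7.
e = c/a = 7/11.

e = 7/11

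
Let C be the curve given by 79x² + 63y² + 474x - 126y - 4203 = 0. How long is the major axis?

Group the x- and y-terms: 79(x² + 6x) + 63(y² - 2y) = 4203
Complete the square: 79(x + 3)² + 63(y - 1)² = 4203 + 711 + 63 = 4977
Divide through by 4977 to get (x + 3)²/63 + (y - 1)²/79 = 1.
Ellipse, center (-3, 1), major axis vertical; a² = 79, b² = 63.
a² = 79 so a = √79; the major axis has length 2a = 2√79.

2√79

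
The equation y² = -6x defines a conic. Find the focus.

(-3/2, 0)

Vertex (0, 0); 4p = -6 so p = -3/2. Opens left.
Focus is p units from the vertex along the axis: (h + p, k).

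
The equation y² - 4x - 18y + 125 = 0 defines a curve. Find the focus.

(12, 9)

Only y is squared. Complete the square in y: (y - 9)² = 4(x - 11).
Vertex (11, 9); 4p = 4 so p = 1. Opens right.
Focus is p units from the vertex along the axis: (h + p, k).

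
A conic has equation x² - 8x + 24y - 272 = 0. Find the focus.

(4, 6)

Only x is squared. Complete the square in x: (x - 4)² = -24(y - 12).
Vertex (4, 12); 4p = -24 so p = -6. Opens down.
Focus is p units from the vertex along the axis: (h, k + p).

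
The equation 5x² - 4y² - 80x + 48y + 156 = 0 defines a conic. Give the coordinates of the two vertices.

Rearranging, 5(x² - 16x) -4(y² - 12y) = -156.
Complete the square in x and y: 5(x - 8)² -4(y - 6)² = -156 + 320 - 144 = 20
Divide by 20: (x - 8)²/4 - (y - 6)²/5 = 1
Hyperbola, center (8, 6), transverse axis horizontal; a² = 4, b² = 5.
a = 2. Vertices at (h ± a, k).

(6, 6) and (10, 6)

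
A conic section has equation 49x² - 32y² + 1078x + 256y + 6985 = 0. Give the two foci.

(-11, -5) and (-11, 13)

Collect terms: 49(x² + 22x) -32(y² - 8y) = -6985
Complete the square: 49(x + 11)² -32(y - 4)² = -6985 + 5929 - 512 = -1568
Divide by -1568: (y - 4)²/49 - (x + 11)²/32 = 1
Hyperbola, center (-11, 4), transverse axis vertical; a² = 49, b² = 32.
c² = a² + b² = 49 + 32 = 81, so c = 9.
Foci lie on the vertical axis through the center: (h, k ± c).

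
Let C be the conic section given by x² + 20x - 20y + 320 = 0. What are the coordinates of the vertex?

Only x is squared. Complete the square in x: (x + 10)² = 20(y - 11).
Vertex (-10, 11); 4p = 20 so p = 5. Opens up.

(-10, 11)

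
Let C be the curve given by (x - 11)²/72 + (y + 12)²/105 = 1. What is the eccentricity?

Center (11, -12). The larger denominator 105 sits under the y-term, so the major axis is vertical; a² = 105, b² = 72.
c² = a² - b² = 33, so c = √33.
e = c/a = √33/√105 = √385/35.

e = √385/35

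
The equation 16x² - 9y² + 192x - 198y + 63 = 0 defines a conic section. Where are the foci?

Group: 16(x² + 12x) -9(y² + 22y) = -63
16(x + 6)² -9(y + 11)² = -63 + 576 - 1089 = -576
Divide by -576: (y + 11)²/64 - (x + 6)²/36 = 1
Hyperbola, center (-6, -11), transverse axis vertical; a² = 64, b² = 36.
c² = a² + b² = 64 + 36 = 100, so c = 10.
Foci lie on the vertical axis through the center: (h, k ± c).

(-6, -21) and (-6, -1)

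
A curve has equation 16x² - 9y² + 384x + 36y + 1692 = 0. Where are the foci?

(-22, 2) and (-2, 2)

Group the x- and y-terms: 16(x² + 24x) -9(y² - 4y) = -1692
Completing the square gives 16(x + 12)² -9(y - 2)² = -1692 + 2304 - 36 = 576.
Divide by 576: (x + 12)²/36 - (y - 2)²/64 = 1
Hyperbola, center (-12, 2), transverse axis horizontal; a² = 36, b² = 64.
c² = a² + b² = 36 + 64 = 100, so c = 10.
Foci lie on the horizontal axis through the center: (h ± c, k).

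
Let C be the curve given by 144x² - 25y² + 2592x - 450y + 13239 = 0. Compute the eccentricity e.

e = 13/12

Collect terms: 144(x² + 18x) -25(y² + 18y) = -13239
144(x + 9)² -25(y + 9)² = -13239 + 11664 - 2025 = -3600
Dividing both sides by -3600: (y + 9)²/144 - (x + 9)²/25 = 1
Hyperbola, center (-9, -9), transverse axis vertical; a² = 144, b² = 25.
c² = a² + b² = 169, so c = 13.
e = c/a = 13/12.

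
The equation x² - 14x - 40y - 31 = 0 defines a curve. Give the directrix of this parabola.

y = -12

Only x is squared. Complete the square in x: (x - 7)² = 40(y + 2).
Vertex (7, -2); 4p = 40 so p = 10. Opens up.
Directrix is the horizontal line y = k − p = -2 − (10) = -12.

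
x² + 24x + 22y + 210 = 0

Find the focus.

(-12, -17/2)

Only x is squared. Complete the square in x: (x + 12)² = -22(y + 3).
Vertex (-12, -3); 4p = -22 so p = -11/2. Opens down.
Focus is p units from the vertex along the axis: (h, k + p).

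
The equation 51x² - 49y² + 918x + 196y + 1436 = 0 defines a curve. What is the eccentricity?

e = 10/7

Group: 51(x² + 18x) -49(y² - 4y) = -1436
Complete the square in x and y: 51(x + 9)² -49(y - 2)² = -1436 + 4131 - 196 = 2499
Divide through by 2499 to get (x + 9)²/49 - (y - 2)²/51 = 1.
Hyperbola, center (-9, 2), transverse axis horizontal; a² = 49, b² = 51.
c² = a² + b² = 100, so c = 10.
e = c/a = 10/7.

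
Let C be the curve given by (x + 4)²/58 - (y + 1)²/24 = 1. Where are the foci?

Center (-4, -1). The positive term is the x-term, so the transverse axis is horizontal; a² = 58, b² = 24.
c² = a² + b² = 58 + 24 = 82, so c = √82.
Foci lie on the horizontal axis through the center: (h ± c, k).

(-4 - √82, -1) and (-4 + √82, -1)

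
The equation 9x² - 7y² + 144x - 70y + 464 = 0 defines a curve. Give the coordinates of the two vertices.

Rearranging, 9(x² + 16x) -7(y² + 10y) = -464.
Completing the square gives 9(x + 8)² -7(y + 5)² = -464 + 576 - 175 = -63.
Divide through by -63 to get (y + 5)²/9 - (x + 8)²/7 = 1.
Hyperbola, center (-8, -5), transverse axis vertical; a² = 9, b² = 7.
a = 3. Vertices at (h, k ± a).

(-8, -8) and (-8, -2)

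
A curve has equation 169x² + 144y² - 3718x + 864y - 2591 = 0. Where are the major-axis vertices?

(11, -16) and (11, 10)

Group the x- and y-terms: 169(x² - 22x) + 144(y² + 6y) = 2591
Completing the square gives 169(x - 11)² + 144(y + 3)² = 2591 + 20449 + 1296 = 24336.
Divide by 24336: (x - 11)²/144 + (y + 3)²/169 = 1
Ellipse, center (11, -3), major axis vertical; a² = 169, b² = 144.
a = 13. Vertices at (h, k ± a).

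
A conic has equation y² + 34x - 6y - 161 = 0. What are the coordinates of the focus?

Only y is squared. Complete the square in y: (y - 3)² = -34(x - 5).
Vertex (5, 3); 4p = -34 so p = -17/2. Opens left.
Focus is p units from the vertex along the axis: (h + p, k).

(-7/2, 3)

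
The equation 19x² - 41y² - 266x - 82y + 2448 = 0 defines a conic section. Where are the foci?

(7, -1 - 2√30) and (7, -1 + 2√30)

Group: 19(x² - 14x) -41(y² + 2y) = -2448
Complete the square: 19(x - 7)² -41(y + 1)² = -2448 + 931 - 41 = -1558
Dividing both sides by -1558: (y + 1)²/38 - (x - 7)²/82 = 1
Hyperbola, center (7, -1), transverse axis vertical; a² = 38, b² = 82.
c² = a² + b² = 38 + 82 = 120, so c = 2√30.
Foci lie on the vertical axis through the center: (h, k ± c).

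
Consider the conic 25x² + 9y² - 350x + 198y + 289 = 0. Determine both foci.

Collect terms: 25(x² - 14x) + 9(y² + 22y) = -289
25(x - 7)² + 9(y + 11)² = -289 + 1225 + 1089 = 2025
Divide by 2025: (x - 7)²/81 + (y + 11)²/225 = 1
Ellipse, center (7, -11), major axis vertical; a² = 225, b² = 81.
c² = a² - b² = 225 - 81 = 144, so c = 12.
Foci lie on the vertical axis through the center: (h, k ± c).

(7, -23) and (7, 1)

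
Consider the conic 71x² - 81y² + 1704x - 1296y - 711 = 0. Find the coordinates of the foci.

(-12 - 2√38, -8) and (-12 + 2√38, -8)

Group the x- and y-terms: 71(x² + 24x) -81(y² + 16y) = 711
Complete the square in x and y: 71(x + 12)² -81(y + 8)² = 711 + 10224 - 5184 = 5751
Dividing both sides by 5751: (x + 12)²/81 - (y + 8)²/71 = 1
Hyperbola, center (-12, -8), transverse axis horizontal; a² = 81, b² = 71.
c² = a² + b² = 81 + 71 = 152, so c = 2√38.
Foci lie on the horizontal axis through the center: (h ± c, k).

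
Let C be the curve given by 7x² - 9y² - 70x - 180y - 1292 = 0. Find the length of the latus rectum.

14

Group the x- and y-terms: 7(x² - 10x) -9(y² + 20y) = 1292
Complete the square: 7(x - 5)² -9(y + 10)² = 1292 + 175 - 900 = 567
Dividing both sides by 567: (x - 5)²/81 - (y + 10)²/63 = 1
Hyperbola, center (5, -10), transverse axis horizontal; a² = 81, b² = 63.
Latus rectum length = 2b²/a = 2·63/9 = 14.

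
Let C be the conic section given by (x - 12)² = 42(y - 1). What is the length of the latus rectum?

Vertex (12, 1); 4p = 42 so p = 21/2. Opens up.
Latus rectum length = |4p| = 42.

42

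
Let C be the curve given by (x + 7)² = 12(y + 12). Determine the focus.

Vertex (-7, -12); 4p = 12 so p = 3. Opens up.
Focus is p units from the vertex along the axis: (h, k + p).

(-7, -9)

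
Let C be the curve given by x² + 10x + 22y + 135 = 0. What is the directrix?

Only x is squared. Complete the square in x: (x + 5)² = -22(y + 5).
Vertex (-5, -5); 4p = -22 so p = -11/2. Opens down.
Directrix is the horizontal line y = k − p = -5 − (-11/2) = 1/2.

y = 1/2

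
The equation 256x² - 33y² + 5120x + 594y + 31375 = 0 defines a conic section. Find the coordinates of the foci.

Rearranging, 256(x² + 20x) -33(y² - 18y) = -31375.
Complete the square in x and y: 256(x + 10)² -33(y - 9)² = -31375 + 25600 - 2673 = -8448
Divide by -8448: (y - 9)²/256 - (x + 10)²/33 = 1
Hyperbola, center (-10, 9), transverse axis vertical; a² = 256, b² = 33.
c² = a² + b² = 256 + 33 = 289, so c = 17.
Foci lie on the vertical axis through the center: (h, k ± c).

(-10, -8) and (-10, 26)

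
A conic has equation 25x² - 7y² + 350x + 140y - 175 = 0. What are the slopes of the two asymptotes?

Rearranging, 25(x² + 14x) -7(y² - 20y) = 175.
25(x + 7)² -7(y - 10)² = 175 + 1225 - 700 = 700
Divide through by 700 to get (x + 7)²/28 - (y - 10)²/100 = 1.
Hyperbola, center (-7, 10), transverse axis horizontal; a² = 28, b² = 100.
For a horizontal hyperbola the asymptotes have slope ±b/a.
Here that is ±10/2√7 = ±5√7/7.

5√7/7 and -5√7/7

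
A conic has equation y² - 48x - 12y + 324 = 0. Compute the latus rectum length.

Only y is squared. Complete the square in y: (y - 6)² = 48(x - 6).
Vertex (6, 6); 4p = 48 so p = 12. Opens right.
Latus rectum length = |4p| = 48.

48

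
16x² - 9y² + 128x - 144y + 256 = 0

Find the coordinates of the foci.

(-4, -18) and (-4, 2)

16(x² + 8x) -9(y² + 16y) = -256
Complete the square in x and y: 16(x + 4)² -9(y + 8)² = -256 + 256 - 576 = -576
Dividing both sides by -576: (y + 8)²/64 - (x + 4)²/36 = 1
Hyperbola, center (-4, -8), transverse axis vertical; a² = 64, b² = 36.
c² = a² + b² = 64 + 36 = 100, so c = 10.
Foci lie on the vertical axis through the center: (h, k ± c).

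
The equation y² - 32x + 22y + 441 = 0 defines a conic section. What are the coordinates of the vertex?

(10, -11)

Only y is squared. Complete the square in y: (y + 11)² = 32(x - 10).
Vertex (10, -11); 4p = 32 so p = 8. Opens right.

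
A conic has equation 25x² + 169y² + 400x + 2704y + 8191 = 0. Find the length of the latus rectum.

50/13

Rearranging, 25(x² + 16x) + 169(y² + 16y) = -8191.
Complete the square in x and y: 25(x + 8)² + 169(y + 8)² = -8191 + 1600 + 10816 = 4225
Dividing both sides by 4225: (x + 8)²/169 + (y + 8)²/25 = 1
Ellipse, center (-8, -8), major axis horizontal; a² = 169, b² = 25.
Latus rectum length = 2b²/a = 2·25/13 = 50/13.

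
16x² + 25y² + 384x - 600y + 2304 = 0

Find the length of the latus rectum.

16(x² + 24x) + 25(y² - 24y) = -2304
Complete the square in x and y: 16(x + 12)² + 25(y - 12)² = -2304 + 2304 + 3600 = 3600
Divide through by 3600 to get (x + 12)²/225 + (y - 12)²/144 = 1.
Ellipse, center (-12, 12), major axis horizontal; a² = 225, b² = 144.
Latus rectum length = 2b²/a = 2·144/15 = 96/5.

96/5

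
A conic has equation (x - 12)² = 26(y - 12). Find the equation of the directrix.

Vertex (12, 12); 4p = 26 so p = 13/2. Opens up.
Directrix is the horizontal line y = k − p = 12 − (13/2) = 11/2.

y = 11/2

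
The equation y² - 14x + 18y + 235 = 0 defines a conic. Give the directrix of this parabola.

x = 15/2

Only y is squared. Complete the square in y: (y + 9)² = 14(x - 11).
Vertex (11, -9); 4p = 14 so p = 7/2. Opens right.
Directrix is the vertical line x = h − p = 11 − (7/2) = 15/2.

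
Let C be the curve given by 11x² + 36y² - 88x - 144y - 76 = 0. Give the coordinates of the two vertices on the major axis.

(-2, 2) and (10, 2)

Group the x- and y-terms: 11(x² - 8x) + 36(y² - 4y) = 76
Completing the square gives 11(x - 4)² + 36(y - 2)² = 76 + 176 + 144 = 396.
Dividing both sides by 396: (x - 4)²/36 + (y - 2)²/11 = 1
Ellipse, center (4, 2), major axis horizontal; a² = 36, b² = 11.
a = 6. Vertices at (h ± a, k).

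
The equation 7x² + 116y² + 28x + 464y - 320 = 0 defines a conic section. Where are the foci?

Rearranging, 7(x² + 4x) + 116(y² + 4y) = 320.
Completing the square gives 7(x + 2)² + 116(y + 2)² = 320 + 28 + 464 = 812.
Divide by 812: (x + 2)²/116 + (y + 2)²/7 = 1
Ellipse, center (-2, -2), major axis horizontal; a² = 116, b² = 7.
c² = a² - b² = 116 - 7 = 109, so c = √109.
Foci lie on the horizontal axis through the center: (h ± c, k).

(-2 - √109, -2) and (-2 + √109, -2)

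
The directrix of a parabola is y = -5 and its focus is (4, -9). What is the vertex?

(4, -7)

The vertex is the midpoint between the focus and the directrix along the axis of symmetry.
Axis is vertical (directrix is horizontal). Vertex y-coordinate = (-9 + (-5))/2 = -7; x-coordinate = 4.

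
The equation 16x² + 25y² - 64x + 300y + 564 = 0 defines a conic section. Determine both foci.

Rearranging, 16(x² - 4x) + 25(y² + 12y) = -564.
Completing the square gives 16(x - 2)² + 25(y + 6)² = -564 + 64 + 900 = 400.
Divide by 400: (x - 2)²/25 + (y + 6)²/16 = 1
Ellipse, center (2, -6), major axis horizontal; a² = 25, b² = 16.
c² = a² - b² = 25 - 16 = 9, so c = 3.
Foci lie on the horizontal axis through the center: (h ± c, k).

(-1, -6) and (5, -6)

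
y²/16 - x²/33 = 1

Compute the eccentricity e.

Center (0, 0). The positive term is the y-term, so the transverse axis is vertical; a² = 16, b² = 33.
c² = a² + b² = 49, so c = 7.
e = c/a = 7/4.

e = 7/4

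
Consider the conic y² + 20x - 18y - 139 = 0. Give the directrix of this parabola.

Only y is squared. Complete the square in y: (y - 9)² = -20(x - 11).
Vertex (11, 9); 4p = -20 so p = -5. Opens left.
Directrix is the vertical line x = h − p = 11 − (-5) = 16.

x = 16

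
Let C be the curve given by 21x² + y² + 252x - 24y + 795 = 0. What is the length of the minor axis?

Collect terms: 21(x² + 12x) + (y² - 24y) = -795
21(x + 6)² + (y - 12)² = -795 + 756 + 144 = 105
Divide through by 105 to get (x + 6)²/5 + (y - 12)²/105 = 1.
Ellipse, center (-6, 12), major axis vertical; a² = 105, b² = 5.
b² = 5 so b = √5; the minor axis has length 2b = 2√5.

2√5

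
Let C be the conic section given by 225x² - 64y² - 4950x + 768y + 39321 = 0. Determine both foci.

(11, -11) and (11, 23)

Group the x- and y-terms: 225(x² - 22x) -64(y² - 12y) = -39321
Complete the square in x and y: 225(x - 11)² -64(y - 6)² = -39321 + 27225 - 2304 = -14400
Divide through by -14400 to get (y - 6)²/225 - (x - 11)²/64 = 1.
Hyperbola, center (11, 6), transverse axis vertical; a² = 225, b² = 64.
c² = a² + b² = 225 + 64 = 289, so c = 17.
Foci lie on the vertical axis through the center: (h, k ± c).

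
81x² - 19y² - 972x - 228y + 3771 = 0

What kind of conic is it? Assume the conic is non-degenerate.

hyperbola

No xy term. Coefficients of x² and y² are A = 81, C = -19.
A and C have opposite signs ⇒ hyperbola.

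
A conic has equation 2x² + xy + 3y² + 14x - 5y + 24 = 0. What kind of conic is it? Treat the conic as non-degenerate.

ellipse

A = 2, B = 1, C = 3.
Discriminant B² − 4AC = 1² − 4·2·3 = -23.
B² − 4AC < 0 ⇒ ellipse.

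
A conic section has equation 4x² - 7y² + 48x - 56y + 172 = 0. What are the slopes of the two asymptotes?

2√7/7 and -2√7/7

Group the x- and y-terms: 4(x² + 12x) -7(y² + 8y) = -172
4(x + 6)² -7(y + 4)² = -172 + 144 - 112 = -140
Divide by -140: (y + 4)²/20 - (x + 6)²/35 = 1
Hyperbola, center (-6, -4), transverse axis vertical; a² = 20, b² = 35.
For a vertical hyperbola the asymptotes have slope ±a/b.
Here that is ±2√5/√35 = ±2√7/7.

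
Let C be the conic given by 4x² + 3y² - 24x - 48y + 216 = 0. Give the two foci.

(3, 7) and (3, 9)

Group: 4(x² - 6x) + 3(y² - 16y) = -216
Completing the square gives 4(x - 3)² + 3(y - 8)² = -216 + 36 + 192 = 12.
Divide through by 12 to get (x - 3)²/3 + (y - 8)²/4 = 1.
Ellipse, center (3, 8), major axis vertical; a² = 4, b² = 3.
c² = a² - b² = 4 - 3 = 1, so c = 1.
Foci lie on the vertical axis through the center: (h, k ± c).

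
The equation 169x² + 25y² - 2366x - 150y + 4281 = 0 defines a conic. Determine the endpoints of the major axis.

Collect terms: 169(x² - 14x) + 25(y² - 6y) = -4281
Complete the square in x and y: 169(x - 7)² + 25(y - 3)² = -4281 + 8281 + 225 = 4225
Divide by 4225: (x - 7)²/25 + (y - 3)²/169 = 1
Ellipse, center (7, 3), major axis vertical; a² = 169, b² = 25.
a = 13. Vertices at (h, k ± a).

(7, -10) and (7, 16)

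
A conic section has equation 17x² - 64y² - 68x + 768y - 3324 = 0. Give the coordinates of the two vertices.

Group the x- and y-terms: 17(x² - 4x) -64(y² - 12y) = 3324
Completing the square gives 17(x - 2)² -64(y - 6)² = 3324 + 68 - 2304 = 1088.
Divide by 1088: (x - 2)²/64 - (y - 6)²/17 = 1
Hyperbola, center (2, 6), transverse axis horizontal; a² = 64, b² = 17.
a = 8. Vertices at (h ± a, k).

(-6, 6) and (10, 6)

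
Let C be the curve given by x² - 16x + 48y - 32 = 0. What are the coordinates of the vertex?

Only x is squared. Complete the square in x: (x - 8)² = -48(y - 2).
Vertex (8, 2); 4p = -48 so p = -12. Opens down.

(8, 2)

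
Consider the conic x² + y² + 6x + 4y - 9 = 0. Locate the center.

Collect terms: (x² + 6x) + (y² + 4y) = 9
(x + 3)² + (y + 2)² = 9 + 9 + 4 = 22
So (x + 3)² + (y + 2)² = 22.
Circle centered at (-3, -2) with r² = 22.

(-3, -2)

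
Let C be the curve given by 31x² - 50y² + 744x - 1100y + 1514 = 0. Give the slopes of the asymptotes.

√62/10 and -√62/10

Group the x- and y-terms: 31(x² + 24x) -50(y² + 22y) = -1514
Complete the square in x and y: 31(x + 12)² -50(y + 11)² = -1514 + 4464 - 6050 = -3100
Dividing both sides by -3100: (y + 11)²/62 - (x + 12)²/100 = 1
Hyperbola, center (-12, -11), transverse axis vertical; a² = 62, b² = 100.
For a vertical hyperbola the asymptotes have slope ±a/b.
Here that is ±√62/10.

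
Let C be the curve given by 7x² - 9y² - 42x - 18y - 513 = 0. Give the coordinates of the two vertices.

(-6, -1) and (12, -1)

Rearranging, 7(x² - 6x) -9(y² + 2y) = 513.
Complete the square in x and y: 7(x - 3)² -9(y + 1)² = 513 + 63 - 9 = 567
Dividing both sides by 567: (x - 3)²/81 - (y + 1)²/63 = 1
Hyperbola, center (3, -1), transverse axis horizontal; a² = 81, b² = 63.
a = 9. Vertices at (h ± a, k).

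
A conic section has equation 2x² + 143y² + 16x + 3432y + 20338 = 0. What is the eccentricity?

e = √20163/143

2(x² + 8x) + 143(y² + 24y) = -20338
2(x + 4)² + 143(y + 12)² = -20338 + 32 + 20592 = 286
Divide through by 286 to get (x + 4)²/143 + (y + 12)²/2 = 1.
Ellipse, center (-4, -12), major axis horizontal; a² = 143, b² = 2.
c² = a² - b² = 141, so c = √141.
e = c/a = √141/√143 = √20163/143.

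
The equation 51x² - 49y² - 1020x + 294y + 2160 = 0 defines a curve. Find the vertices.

(3, 3) and (17, 3)

Group: 51(x² - 20x) -49(y² - 6y) = -2160
Completing the square gives 51(x - 10)² -49(y - 3)² = -2160 + 5100 - 441 = 2499.
Dividing both sides by 2499: (x - 10)²/49 - (y - 3)²/51 = 1
Hyperbola, center (10, 3), transverse axis horizontal; a² = 49, b² = 51.
a = 7. Vertices at (h ± a, k).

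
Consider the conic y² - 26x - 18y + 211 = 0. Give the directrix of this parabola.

x = -3/2

Only y is squared. Complete the square in y: (y - 9)² = 26(x - 5).
Vertex (5, 9); 4p = 26 so p = 13/2. Opens right.
Directrix is the vertical line x = h − p = 5 − (13/2) = -3/2.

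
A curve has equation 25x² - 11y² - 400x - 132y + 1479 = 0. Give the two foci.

Group the x- and y-terms: 25(x² - 16x) -11(y² + 12y) = -1479
Complete the square: 25(x - 8)² -11(y + 6)² = -1479 + 1600 - 396 = -275
Divide by -275: (y + 6)²/25 - (x - 8)²/11 = 1
Hyperbola, center (8, -6), transverse axis vertical; a² = 25, b² = 11.
c² = a² + b² = 25 + 11 = 36, so c = 6.
Foci lie on the vertical axis through the center: (h, k ± c).

(8, -12) and (8, 0)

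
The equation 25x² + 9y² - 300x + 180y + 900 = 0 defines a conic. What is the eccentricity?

Group the x- and y-terms: 25(x² - 12x) + 9(y² + 20y) = -900
Completing the square gives 25(x - 6)² + 9(y + 10)² = -900 + 900 + 900 = 900.
Divide through by 900 to get (x - 6)²/36 + (y + 10)²/100 = 1.
Ellipse, center (6, -10), major axis vertical; a² = 100, b² = 36.
c² = a² - b² = 64, so c = 8.
e = c/a = 8/10 = 4/5.

e = 4/5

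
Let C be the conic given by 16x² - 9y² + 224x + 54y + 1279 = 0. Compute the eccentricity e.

e = 5/4

Rearranging, 16(x² + 14x) -9(y² - 6y) = -1279.
Complete the square in x and y: 16(x + 7)² -9(y - 3)² = -1279 + 784 - 81 = -576
Divide by -576: (y - 3)²/64 - (x + 7)²/36 = 1
Hyperbola, center (-7, 3), transverse axis vertical; a² = 64, b² = 36.
c² = a² + b² = 100, so c = 10.
e = c/a = 10/8 = 5/4.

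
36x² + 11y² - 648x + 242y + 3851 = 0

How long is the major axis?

12

Rearranging, 36(x² - 18x) + 11(y² + 22y) = -3851.
Complete the square: 36(x - 9)² + 11(y + 11)² = -3851 + 2916 + 1331 = 396
Divide by 396: (x - 9)²/11 + (y + 11)²/36 = 1
Ellipse, center (9, -11), major axis vertical; a² = 36, b² = 11.
a² = 36 so a = 6; the major axis has length 2a = 12.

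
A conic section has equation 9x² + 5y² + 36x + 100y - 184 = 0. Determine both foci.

Rearranging, 9(x² + 4x) + 5(y² + 20y) = 184.
Complete the square: 9(x + 2)² + 5(y + 10)² = 184 + 36 + 500 = 720
Divide by 720: (x + 2)²/80 + (y + 10)²/144 = 1
Ellipse, center (-2, -10), major axis vertical; a² = 144, b² = 80.
c² = a² - b² = 144 - 80 = 64, so c = 8.
Foci lie on the vertical axis through the center: (h, k ± c).

(-2, -18) and (-2, -2)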